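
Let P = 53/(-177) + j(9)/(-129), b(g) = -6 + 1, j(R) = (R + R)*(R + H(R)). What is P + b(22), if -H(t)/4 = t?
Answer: -11660/7611 ≈ -1.5320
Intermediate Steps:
H(t) = -4*t
j(R) = -6*R² (j(R) = (R + R)*(R - 4*R) = (2*R)*(-3*R) = -6*R²)
b(g) = -5
P = 26395/7611 (P = 53/(-177) - 6*9²/(-129) = 53*(-1/177) - 6*81*(-1/129) = -53/177 - 486*(-1/129) = -53/177 + 162/43 = 26395/7611 ≈ 3.4680)
P + b(22) = 26395/7611 - 5 = -11660/7611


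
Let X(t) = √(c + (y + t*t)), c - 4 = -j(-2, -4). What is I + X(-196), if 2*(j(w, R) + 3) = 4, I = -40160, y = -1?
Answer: -40160 + 2*√9605 ≈ -39964.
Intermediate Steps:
j(w, R) = -1 (j(w, R) = -3 + (½)*4 = -3 + 2 = -1)
c = 5 (c = 4 - 1*(-1) = 4 + 1 = 5)
X(t) = √(4 + t²) (X(t) = √(5 + (-1 + t*t)) = √(5 + (-1 + t²)) = √(4 + t²))
I + X(-196) = -40160 + √(4 + (-196)²) = -40160 + √(4 + 38416) = -40160 + √38420 = -40160 + 2*√9605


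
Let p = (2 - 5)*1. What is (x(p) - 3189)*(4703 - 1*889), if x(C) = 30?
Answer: -12048426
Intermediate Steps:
p = -3 (p = -3*1 = -3)
(x(p) - 3189)*(4703 - 1*889) = (30 - 3189)*(4703 - 1*889) = -3159*(4703 - 889) = -3159*3814 = -12048426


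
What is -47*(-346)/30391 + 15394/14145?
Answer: 697865044/429880695 ≈ 1.6234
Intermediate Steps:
-47*(-346)/30391 + 15394/14145 = 16262*(1/30391) + 15394*(1/14145) = 16262/30391 + 15394/14145 = 697865044/429880695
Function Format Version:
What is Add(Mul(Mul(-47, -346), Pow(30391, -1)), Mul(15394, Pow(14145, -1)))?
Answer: Rational(697865044, 429880695) ≈ 1.6234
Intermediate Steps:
Add(Mul(Mul(-47, -346), Pow(30391, -1)), Mul(15394, Pow(14145, -1))) = Add(Mul(16262, Rational(1, 30391)), Mul(15394, Rational(1, 14145))) = Add(Rational(16262, 30391), Rational(15394, 14145)) = Rational(697865044, 429880695)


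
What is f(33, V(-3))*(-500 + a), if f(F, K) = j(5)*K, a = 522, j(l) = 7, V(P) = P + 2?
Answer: -154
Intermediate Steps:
V(P) = 2 + P
f(F, K) = 7*K
f(33, V(-3))*(-500 + a) = (7*(2 - 3))*(-500 + 522) = (7*(-1))*22 = -7*22 = -154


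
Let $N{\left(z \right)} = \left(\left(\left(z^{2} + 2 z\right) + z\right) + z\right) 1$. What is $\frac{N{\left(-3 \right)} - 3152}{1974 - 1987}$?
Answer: $\frac{3155}{13} \approx 242.69$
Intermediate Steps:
$N{\left(z \right)} = z^{2} + 4 z$ ($N{\left(z \right)} = \left(\left(z^{2} + 3 z\right) + z\right) 1 = \left(z^{2} + 4 z\right) 1 = z^{2} + 4 z$)
$\frac{N{\left(-3 \right)} - 3152}{1974 - 1987} = \frac{- 3 \left(4 - 3\right) - 3152}{1974 - 1987} = \frac{\left(-3\right) 1 - 3152}{-13} = \left(-3 - 3152\right) \left(- \frac{1}{13}\right) = \left(-3155\right) \left(- \frac{1}{13}\right) = \frac{3155}{13}$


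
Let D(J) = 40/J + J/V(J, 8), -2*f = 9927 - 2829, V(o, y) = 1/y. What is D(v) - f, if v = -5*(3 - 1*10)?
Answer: 26811/7 ≈ 3830.1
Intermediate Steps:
f = -3549 (f = -(9927 - 2829)/2 = -½*7098 = -3549)
v = 35 (v = -5*(3 - 10) = -5*(-7) = 35)
D(J) = 8*J + 40/J (D(J) = 40/J + J/(1/8) = 40/J + J/(⅛) = 40/J + J*8 = 40/J + 8*J = 8*J + 40/J)
D(v) - f = (8*35 + 40/35) - 1*(-3549) = (280 + 40*(1/35)) + 3549 = (280 + 8/7) + 3549 = 1968/7 + 3549 = 26811/7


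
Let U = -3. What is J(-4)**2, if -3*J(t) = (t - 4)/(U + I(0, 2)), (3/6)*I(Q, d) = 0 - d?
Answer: 64/441 ≈ 0.14512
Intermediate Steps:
I(Q, d) = -2*d (I(Q, d) = 2*(0 - d) = 2*(-d) = -2*d)
J(t) = -4/21 + t/21 (J(t) = -(t - 4)/(3*(-3 - 2*2)) = -(-4 + t)/(3*(-3 - 4)) = -(-4 + t)/(3*(-7)) = -(-4 + t)*(-1)/(3*7) = -(4/7 - t/7)/3 = -4/21 + t/21)
J(-4)**2 = (-4/21 + (1/21)*(-4))**2 = (-4/21 - 4/21)**2 = (-8/21)**2 = 64/441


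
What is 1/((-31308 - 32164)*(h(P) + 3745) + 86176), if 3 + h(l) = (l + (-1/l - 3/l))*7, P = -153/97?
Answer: -14841/3529961091376 ≈ -4.2043e-9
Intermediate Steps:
P = -153/97 (P = -153*1/97 = -153/97 ≈ -1.5773)
h(l) = -3 - 28/l + 7*l (h(l) = -3 + (l + (-1/l - 3/l))*7 = -3 + (l - 4/l)*7 = -3 + (-28/l + 7*l) = -3 - 28/l + 7*l)
1/((-31308 - 32164)*(h(P) + 3745) + 86176) = 1/((-31308 - 32164)*((-3 - 28/(-153/97) + 7*(-153/97)) + 3745) + 86176) = 1/(-63472*((-3 - 28*(-97/153) - 1071/97) + 3745) + 86176) = 1/(-63472*((-3 + 2716/153 - 1071/97) + 3745) + 86176) = 1/(-63472*(55066/14841 + 3745) + 86176) = 1/(-63472*55634611/14841 + 86176) = 1/(-3531240029392/14841 + 86176) = 1/(-3529961091376/14841) = -14841/3529961091376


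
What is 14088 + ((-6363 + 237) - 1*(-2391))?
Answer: 10353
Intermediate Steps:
14088 + ((-6363 + 237) - 1*(-2391)) = 14088 + (-6126 + 2391) = 14088 - 3735 = 10353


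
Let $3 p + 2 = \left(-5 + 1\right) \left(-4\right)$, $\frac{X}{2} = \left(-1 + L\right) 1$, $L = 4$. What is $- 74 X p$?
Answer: $-2072$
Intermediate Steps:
$X = 6$ ($X = 2 \left(-1 + 4\right) 1 = 2 \cdot 3 \cdot 1 = 2 \cdot 3 = 6$)
$p = \frac{14}{3}$ ($p = - \frac{2}{3} + \frac{\left(-5 + 1\right) \left(-4\right)}{3} = - \frac{2}{3} + \frac{\left(-4\right) \left(-4\right)}{3} = - \frac{2}{3} + \frac{1}{3} \cdot 16 = - \frac{2}{3} + \frac{16}{3} = \frac{14}{3} \approx 4.6667$)
$- 74 X p = \left(-74\right) 6 \cdot \frac{14}{3} = \left(-444\right) \frac{14}{3} = -2072$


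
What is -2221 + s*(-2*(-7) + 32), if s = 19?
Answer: -1347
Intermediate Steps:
-2221 + s*(-2*(-7) + 32) = -2221 + 19*(-2*(-7) + 32) = -2221 + 19*(14 + 32) = -2221 + 19*46 = -2221 + 874 = -1347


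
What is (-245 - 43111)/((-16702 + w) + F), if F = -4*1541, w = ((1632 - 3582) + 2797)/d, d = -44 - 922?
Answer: 5983128/3155629 ≈ 1.8960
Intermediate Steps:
d = -966
w = -121/138 (w = ((1632 - 3582) + 2797)/(-966) = (-1950 + 2797)*(-1/966) = 847*(-1/966) = -121/138 ≈ -0.87681)
F = -6164
(-245 - 43111)/((-16702 + w) + F) = (-245 - 43111)/((-16702 - 121/138) - 6164) = -43356/(-2304997/138 - 6164) = -43356/(-3155629/138) = -43356*(-138/3155629) = 5983128/3155629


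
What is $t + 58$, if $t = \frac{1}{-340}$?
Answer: $\frac{19719}{340} \approx 57.997$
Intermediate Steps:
$t = - \frac{1}{340} \approx -0.0029412$
$t + 58 = - \frac{1}{340} + 58 = \frac{19719}{340}$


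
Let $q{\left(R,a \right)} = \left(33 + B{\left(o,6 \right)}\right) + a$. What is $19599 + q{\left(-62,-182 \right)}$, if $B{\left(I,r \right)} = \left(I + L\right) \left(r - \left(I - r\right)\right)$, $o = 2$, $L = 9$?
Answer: $19560$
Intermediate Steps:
$B{\left(I,r \right)} = \left(9 + I\right) \left(- I + 2 r\right)$ ($B{\left(I,r \right)} = \left(I + 9\right) \left(r - \left(I - r\right)\right) = \left(9 + I\right) \left(- I + 2 r\right)$)
$q{\left(R,a \right)} = 143 + a$ ($q{\left(R,a \right)} = \left(33 + \left(- 2^{2} - 18 + 18 \cdot 6 + 2 \cdot 2 \cdot 6\right)\right) + a = \left(33 + \left(\left(-1\right) 4 - 18 + 108 + 24\right)\right) + a = \left(33 + \left(-4 - 18 + 108 + 24\right)\right) + a = \left(33 + 110\right) + a = 143 + a$)
$19599 + q{\left(-62,-182 \right)} = 19599 + \left(143 - 182\right) = 19599 - 39 = 19560$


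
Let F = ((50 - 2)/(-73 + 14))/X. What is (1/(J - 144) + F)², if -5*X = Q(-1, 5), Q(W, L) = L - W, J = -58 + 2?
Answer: 63059481/139240000 ≈ 0.45288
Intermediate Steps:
J = -56
X = -6/5 (X = -(5 - 1*(-1))/5 = -(5 + 1)/5 = -⅕*6 = -6/5 ≈ -1.2000)
F = 40/59 (F = ((50 - 2)/(-73 + 14))/(-6/5) = (48/(-59))*(-⅚) = (48*(-1/59))*(-⅚) = -48/59*(-⅚) = 40/59 ≈ 0.67797)
(1/(J - 144) + F)² = (1/(-56 - 144) + 40/59)² = (1/(-200) + 40/59)² = (-1/200 + 40/59)² = (7941/11800)² = 63059481/139240000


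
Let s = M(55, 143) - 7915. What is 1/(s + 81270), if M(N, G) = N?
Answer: 1/73410 ≈ 1.3622e-5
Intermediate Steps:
s = -7860 (s = 55 - 7915 = -7860)
1/(s + 81270) = 1/(-7860 + 81270) = 1/73410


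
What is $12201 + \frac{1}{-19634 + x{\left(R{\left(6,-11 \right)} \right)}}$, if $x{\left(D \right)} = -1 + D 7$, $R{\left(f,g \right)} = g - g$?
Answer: $\frac{239566634}{19635} \approx 12201.0$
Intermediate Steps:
$R{\left(f,g \right)} = 0$
$x{\left(D \right)} = -1 + 7 D$
$12201 + \frac{1}{-19634 + x{\left(R{\left(6,-11 \right)} \right)}} = 12201 + \frac{1}{-19634 + \left(-1 + 7 \cdot 0\right)} = 12201 + \frac{1}{-19634 + \left(-1 + 0\right)} = 12201 + \frac{1}{-19634 - 1} = 12201 + \frac{1}{-19635} = 12201 - \frac{1}{19635} = \frac{239566634}{19635}$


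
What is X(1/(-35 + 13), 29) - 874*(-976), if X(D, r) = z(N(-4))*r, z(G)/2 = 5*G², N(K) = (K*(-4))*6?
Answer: 3525664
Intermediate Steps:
N(K) = -24*K (N(K) = -4*K*6 = -24*K)
z(G) = 10*G² (z(G) = 2*(5*G²) = 10*G²)
X(D, r) = 92160*r (X(D, r) = (10*(-24*(-4))²)*r = (10*96²)*r = (10*9216)*r = 92160*r)
X(1/(-35 + 13), 29) - 874*(-976) = 92160*29 - 874*(-976) = 2672640 + 853024 = 3525664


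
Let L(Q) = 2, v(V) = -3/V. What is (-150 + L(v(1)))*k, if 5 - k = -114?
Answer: -17612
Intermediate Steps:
k = 119 (k = 5 - 1*(-114) = 5 + 114 = 119)
(-150 + L(v(1)))*k = (-150 + 2)*119 = -148*119 = -17612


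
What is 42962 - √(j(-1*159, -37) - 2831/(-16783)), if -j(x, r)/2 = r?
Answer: 42962 - √20891025259/16783 ≈ 42953.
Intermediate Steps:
j(x, r) = -2*r
42962 - √(j(-1*159, -37) - 2831/(-16783)) = 42962 - √(-2*(-37) - 2831/(-16783)) = 42962 - √(74 - 2831*(-1/16783)) = 42962 - √(74 + 2831/16783) = 42962 - √(1244773/16783) = 42962 - √20891025259/16783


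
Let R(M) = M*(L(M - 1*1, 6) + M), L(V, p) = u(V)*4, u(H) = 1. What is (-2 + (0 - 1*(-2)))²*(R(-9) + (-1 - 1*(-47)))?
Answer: 0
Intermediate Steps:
L(V, p) = 4 (L(V, p) = 1*4 = 4)
R(M) = M*(4 + M)
(-2 + (0 - 1*(-2)))²*(R(-9) + (-1 - 1*(-47))) = (-2 + (0 - 1*(-2)))²*(-9*(4 - 9) + (-1 - 1*(-47))) = (-2 + (0 + 2))²*(-9*(-5) + (-1 + 47)) = (-2 + 2)²*(45 + 46) = 0²*91 = 0*91 = 0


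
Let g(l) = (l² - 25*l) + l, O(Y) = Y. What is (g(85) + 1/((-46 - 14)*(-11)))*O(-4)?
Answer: -3422101/165 ≈ -20740.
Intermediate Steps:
g(l) = l² - 24*l
(g(85) + 1/((-46 - 14)*(-11)))*O(-4) = (85*(-24 + 85) + 1/((-46 - 14)*(-11)))*(-4) = (85*61 + 1/(-60*(-11)))*(-4) = (5185 + 1/660)*(-4) = (3422101/660)*(-4) = -3422101/165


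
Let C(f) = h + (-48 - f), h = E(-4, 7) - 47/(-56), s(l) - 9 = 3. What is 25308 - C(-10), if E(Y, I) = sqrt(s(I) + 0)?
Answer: 1419329/56 - 2*sqrt(3) ≈ 25342.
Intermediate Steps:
s(l) = 12 (s(l) = 9 + 3 = 12)
E(Y, I) = 2*sqrt(3) (E(Y, I) = sqrt(12 + 0) = sqrt(12) = 2*sqrt(3))
h = 47/56 + 2*sqrt(3) (h = 2*sqrt(3) - 47/(-56) = 2*sqrt(3) - 47*(-1)/56 = 2*sqrt(3) - 1*(-47/56) = 2*sqrt(3) + 47/56 = 47/56 + 2*sqrt(3) ≈ 4.3034)
C(f) = -2641/56 - f + 2*sqrt(3) (C(f) = (47/56 + 2*sqrt(3)) + (-48 - f) = -2641/56 - f + 2*sqrt(3))
25308 - C(-10) = 25308 - (-2641/56 - 1*(-10) + 2*sqrt(3)) = 25308 - (-2641/56 + 10 + 2*sqrt(3)) = 25308 - (-2081/56 + 2*sqrt(3)) = 25308 + (2081/56 - 2*sqrt(3)) = 1419329/56 - 2*sqrt(3)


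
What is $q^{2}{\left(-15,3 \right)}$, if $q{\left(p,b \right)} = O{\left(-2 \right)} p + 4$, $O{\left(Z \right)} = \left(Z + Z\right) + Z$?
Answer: $8836$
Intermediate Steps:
$O{\left(Z \right)} = 3 Z$ ($O{\left(Z \right)} = 2 Z + Z = 3 Z$)
$q{\left(p,b \right)} = 4 - 6 p$ ($q{\left(p,b \right)} = 3 \left(-2\right) p + 4 = - 6 p + 4 = 4 - 6 p$)
$q^{2}{\left(-15,3 \right)} = \left(4 - -90\right)^{2} = \left(4 + 90\right)^{2} = 94^{2} = 8836$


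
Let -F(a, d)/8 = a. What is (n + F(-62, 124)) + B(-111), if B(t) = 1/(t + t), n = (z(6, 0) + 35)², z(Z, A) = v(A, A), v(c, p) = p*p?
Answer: 382061/222 ≈ 1721.0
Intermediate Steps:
F(a, d) = -8*a
v(c, p) = p²
z(Z, A) = A²
n = 1225 (n = (0² + 35)² = (0 + 35)² = 35² = 1225)
B(t) = 1/(2*t)
(n + F(-62, 124)) + B(-111) = (1225 - 8*(-62)) + (½)/(-111) = (1225 + 496) + (½)*(-1/111) = 1721 - 1/222 = 382061/222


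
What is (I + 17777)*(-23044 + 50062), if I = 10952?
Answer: 776200122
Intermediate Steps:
(I + 17777)*(-23044 + 50062) = (10952 + 17777)*(-23044 + 50062) = 28729*27018 = 776200122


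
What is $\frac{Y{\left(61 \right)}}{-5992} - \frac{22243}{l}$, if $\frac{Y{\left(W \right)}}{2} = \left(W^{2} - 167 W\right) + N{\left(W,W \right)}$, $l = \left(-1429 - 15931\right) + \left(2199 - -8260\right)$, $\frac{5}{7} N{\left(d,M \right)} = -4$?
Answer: $\frac{278251349}{51688490} \approx 5.3832$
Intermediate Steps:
$N{\left(d,M \right)} = - \frac{28}{5}$ ($N{\left(d,M \right)} = \frac{7}{5} \left(-4\right) = - \frac{28}{5}$)
$l = -6901$ ($l = -17360 + \left(2199 + 8260\right) = -17360 + 10459 = -6901$)
$Y{\left(W \right)} = - \frac{56}{5} - 334 W + 2 W^{2}$ ($Y{\left(W \right)} = 2 \left(\left(W^{2} - 167 W\right) - \frac{28}{5}\right) = 2 \left(- \frac{28}{5} + W^{2} - 167 W\right) = - \frac{56}{5} - 334 W + 2 W^{2}$)
$\frac{Y{\left(61 \right)}}{-5992} - \frac{22243}{l} = \frac{- \frac{56}{5} - 20374 + 2 \cdot 61^{2}}{-5992} - \frac{22243}{-6901} = \left(- \frac{56}{5} - 20374 + 2 \cdot 3721\right) \left(- \frac{1}{5992}\right) - - \frac{22243}{6901} = \left(- \frac{56}{5} - 20374 + 7442\right) \left(- \frac{1}{5992}\right) + \frac{22243}{6901} = \left(- \frac{64716}{5}\right) \left(- \frac{1}{5992}\right) + \frac{22243}{6901} = \frac{16179}{7490} + \frac{22243}{6901} = \frac{278251349}{51688490}$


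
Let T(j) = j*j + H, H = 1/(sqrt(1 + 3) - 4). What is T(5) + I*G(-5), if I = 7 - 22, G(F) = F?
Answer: 199/2 ≈ 99.500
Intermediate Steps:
I = -15
H = -1/2 (H = 1/(sqrt(4) - 4) = 1/(2 - 4) = 1/(-2) = -1/2 ≈ -0.50000)
T(j) = -1/2 + j**2 (T(j) = j*j - 1/2 = j**2 - 1/2 = -1/2 + j**2)
T(5) + I*G(-5) = (-1/2 + 5**2) - 15*(-5) = (-1/2 + 25) + 75 = 49/2 + 75 = 199/2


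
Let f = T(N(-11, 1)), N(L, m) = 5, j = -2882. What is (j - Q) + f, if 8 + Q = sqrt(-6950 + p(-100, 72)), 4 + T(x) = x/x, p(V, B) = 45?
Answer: -2877 - I*sqrt(6905) ≈ -2877.0 - 83.096*I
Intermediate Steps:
T(x) = -3 (T(x) = -4 + x/x = -4 + 1 = -3)
f = -3
Q = -8 + I*sqrt(6905) (Q = -8 + sqrt(-6950 + 45) = -8 + sqrt(-6905) = -8 + I*sqrt(6905) ≈ -8.0 + 83.096*I)
(j - Q) + f = (-2882 - (-8 + I*sqrt(6905))) - 3 = (-2882 + (8 - I*sqrt(6905))) - 3 = (-2874 - I*sqrt(6905)) - 3 = -2877 - I*sqrt(6905)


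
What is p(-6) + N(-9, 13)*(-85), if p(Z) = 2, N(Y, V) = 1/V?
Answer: -59/13 ≈ -4.5385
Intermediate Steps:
p(-6) + N(-9, 13)*(-85) = 2 - 85/13 = -59/13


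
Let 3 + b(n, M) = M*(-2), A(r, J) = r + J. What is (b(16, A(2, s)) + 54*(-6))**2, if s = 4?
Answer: 114921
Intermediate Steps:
A(r, J) = J + r
b(n, M) = -3 - 2*M (b(n, M) = -3 + M*(-2) = -3 - 2*M)
(b(16, A(2, s)) + 54*(-6))**2 = ((-3 - 2*(4 + 2)) + 54*(-6))**2 = ((-3 - 2*6) - 324)**2 = ((-3 - 12) - 324)**2 = (-15 - 324)**2 = (-339)**2 = 114921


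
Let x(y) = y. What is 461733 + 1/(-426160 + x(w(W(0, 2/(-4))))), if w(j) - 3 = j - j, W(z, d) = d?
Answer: 196770750080/426157 ≈ 4.6173e+5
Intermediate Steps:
w(j) = 3 (w(j) = 3 + (j - j) = 3 + 0 = 3)
461733 + 1/(-426160 + x(w(W(0, 2/(-4))))) = 461733 + 1/(-426160 + 3) = 461733 + 1/(-426157) = 461733 - 1/426157 = 196770750080/426157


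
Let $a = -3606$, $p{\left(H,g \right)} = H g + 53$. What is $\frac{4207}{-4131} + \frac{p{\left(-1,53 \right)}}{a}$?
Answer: $- \frac{4207}{4131} \approx -1.0184$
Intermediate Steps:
$p{\left(H,g \right)} = 53 + H g$
$\frac{4207}{-4131} + \frac{p{\left(-1,53 \right)}}{a} = \frac{4207}{-4131} + \frac{53 - 53}{-3606} = 4207 \left(- \frac{1}{4131}\right) + \left(53 - 53\right) \left(- \frac{1}{3606}\right) = - \frac{4207}{4131} + 0 \left(- \frac{1}{3606}\right) = - \frac{4207}{4131} + 0 = - \frac{4207}{4131}$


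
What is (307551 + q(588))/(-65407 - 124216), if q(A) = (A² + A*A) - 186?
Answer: -998853/189623 ≈ -5.2676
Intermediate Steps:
q(A) = -186 + 2*A² (q(A) = (A² + A²) - 186 = 2*A² - 186 = -186 + 2*A²)
(307551 + q(588))/(-65407 - 124216) = (307551 + (-186 + 2*588²))/(-65407 - 124216) = (307551 + (-186 + 2*345744))/(-189623) = (307551 + (-186 + 691488))*(-1/189623) = (307551 + 691302)*(-1/189623) = 998853*(-1/189623) = -998853/189623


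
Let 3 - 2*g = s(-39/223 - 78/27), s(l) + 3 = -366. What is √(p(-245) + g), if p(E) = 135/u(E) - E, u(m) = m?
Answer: 2*√5273/7 ≈ 20.747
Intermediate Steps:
s(l) = -369 (s(l) = -3 - 366 = -369)
g = 186 (g = 3/2 - ½*(-369) = 3/2 + 369/2 = 186)
p(E) = -E + 135/E (p(E) = 135/E - E = -E + 135/E)
√(p(-245) + g) = √((-1*(-245) + 135/(-245)) + 186) = √((245 + 135*(-1/245)) + 186) = √((245 - 27/49) + 186) = √(11978/49 + 186) = √(21092/49) = 2*√5273/7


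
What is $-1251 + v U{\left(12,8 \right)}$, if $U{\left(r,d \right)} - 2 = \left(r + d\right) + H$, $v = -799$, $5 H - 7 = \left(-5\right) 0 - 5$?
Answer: $- \frac{95743}{5} \approx -19149.0$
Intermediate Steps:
$H = \frac{2}{5}$ ($H = \frac{7}{5} + \frac{\left(-5\right) 0 - 5}{5} = \frac{7}{5} + \frac{0 - 5}{5} = \frac{7}{5} + \frac{1}{5} \left(-5\right) = \frac{7}{5} - 1 = \frac{2}{5} \approx 0.4$)
$U{\left(r,d \right)} = \frac{12}{5} + d + r$ ($U{\left(r,d \right)} = 2 + \left(\left(r + d\right) + \frac{2}{5}\right) = 2 + \left(\left(d + r\right) + \frac{2}{5}\right) = 2 + \left(\frac{2}{5} + d + r\right) = \frac{12}{5} + d + r$)
$-1251 + v U{\left(12,8 \right)} = -1251 - 799 \left(\frac{12}{5} + 8 + 12\right) = -1251 - \frac{89488}{5} = - \frac{95743}{5}$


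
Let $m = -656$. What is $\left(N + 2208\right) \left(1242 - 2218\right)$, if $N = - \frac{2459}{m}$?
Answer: $- \frac{88505327}{41} \approx -2.1587 \cdot 10^{6}$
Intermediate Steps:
$N = \frac{2459}{656}$ ($N = - \frac{2459}{-656} = \left(-2459\right) \left(- \frac{1}{656}\right) = \frac{2459}{656} \approx 3.7485$)
$\left(N + 2208\right) \left(1242 - 2218\right) = \left(\frac{2459}{656} + 2208\right) \left(1242 - 2218\right) = \frac{1450907}{656} \left(-976\right) = - \frac{88505327}{41}$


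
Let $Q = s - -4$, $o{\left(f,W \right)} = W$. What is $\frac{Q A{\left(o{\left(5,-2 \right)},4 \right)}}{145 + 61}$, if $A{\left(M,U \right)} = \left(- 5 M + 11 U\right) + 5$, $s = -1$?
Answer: $\frac{177}{206} \approx 0.85922$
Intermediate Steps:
$Q = 3$ ($Q = -1 - -4 = -1 + 4 = 3$)
$A{\left(M,U \right)} = 5 - 5 M + 11 U$
$\frac{Q A{\left(o{\left(5,-2 \right)},4 \right)}}{145 + 61} = \frac{3 \left(5 - -10 + 11 \cdot 4\right)}{145 + 61} = \frac{3 \left(5 + 10 + 44\right)}{206} = 3 \cdot 59 \cdot \frac{1}{206} = 177 \cdot \frac{1}{206} = \frac{177}{206}$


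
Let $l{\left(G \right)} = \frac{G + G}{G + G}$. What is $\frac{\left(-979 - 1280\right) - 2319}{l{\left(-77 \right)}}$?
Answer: $-4578$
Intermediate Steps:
$l{\left(G \right)} = 1$ ($l{\left(G \right)} = \frac{2 G}{2 G} = 2 G \frac{1}{2 G} = 1$)
$\frac{\left(-979 - 1280\right) - 2319}{l{\left(-77 \right)}} = \frac{\left(-979 - 1280\right) - 2319}{1} = \left(-2259 - 2319\right) 1 = \left(-4578\right) 1 = -4578$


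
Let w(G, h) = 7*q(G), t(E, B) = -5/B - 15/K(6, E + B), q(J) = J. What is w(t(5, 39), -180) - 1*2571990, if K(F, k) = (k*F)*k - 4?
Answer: -1164772377835/452868 ≈ -2.5720e+6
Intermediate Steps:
K(F, k) = -4 + F*k**2 (K(F, k) = (F*k)*k - 4 = F*k**2 - 4 = -4 + F*k**2)
t(E, B) = -15/(-4 + 6*(B + E)**2) - 5/B (t(E, B) = -5/B - 15/(-4 + 6*(E + B)**2) = -5/B - 15/(-4 + 6*(B + E)**2) = -15/(-4 + 6*(B + E)**2) - 5/B)
w(G, h) = 7*G
w(t(5, 39), -180) - 1*2571990 = 7*((5/2)*(4 - 6*(39 + 5)**2 - 3*39)/(39*(-2 + 3*(39 + 5)**2))) - 1*2571990 = 7*((5/2)*(1/39)*(4 - 6*44**2 - 117)/(-2 + 3*44**2)) - 2571990 = 7*((5/2)*(1/39)*(4 - 6*1936 - 117)/(-2 + 3*1936)) - 2571990 = 7*((5/2)*(1/39)*(4 - 11616 - 117)/(-2 + 5808)) - 2571990 = 7*((5/2)*(1/39)*(-11729)/5806) - 2571990 = 7*((5/2)*(1/39)*(1/5806)*(-11729)) - 2571990 = 7*(-58645/452868) - 2571990 = -410515/452868 - 2571990 = -1164772377835/452868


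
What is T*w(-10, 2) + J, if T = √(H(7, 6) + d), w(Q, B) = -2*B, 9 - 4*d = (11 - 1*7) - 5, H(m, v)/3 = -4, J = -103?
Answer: -103 - 2*I*√38 ≈ -103.0 - 12.329*I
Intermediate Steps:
H(m, v) = -12 (H(m, v) = 3*(-4) = -12)
d = 5/2 (d = 9/4 - ((11 - 1*7) - 5)/4 = 9/4 - ((11 - 7) - 5)/4 = 9/4 - (4 - 5)/4 = 9/4 - ¼*(-1) = 9/4 + ¼ = 5/2 ≈ 2.5000)
T = I*√38/2 (T = √(-12 + 5/2) = √(-19/2) = I*√38/2 ≈ 3.0822*I)
T*w(-10, 2) + J = (I*√38/2)*(-2*2) - 103 = (I*√38/2)*(-4) - 103 = -2*I*√38 - 103 = -103 - 2*I*√38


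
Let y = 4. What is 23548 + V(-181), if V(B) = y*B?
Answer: 22824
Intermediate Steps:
V(B) = 4*B
23548 + V(-181) = 23548 + 4*(-181) = 23548 - 724 = 22824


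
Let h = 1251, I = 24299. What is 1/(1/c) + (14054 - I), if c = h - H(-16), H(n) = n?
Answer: -8978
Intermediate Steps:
c = 1267 (c = 1251 - 1*(-16) = 1251 + 16 = 1267)
1/(1/c) + (14054 - I) = 1/(1/1267) + (14054 - 1*24299) = 1/(1/1267) + (14054 - 24299) = 1267 - 10245 = -8978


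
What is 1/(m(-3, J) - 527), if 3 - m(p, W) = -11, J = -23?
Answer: -1/513 ≈ -0.0019493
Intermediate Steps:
m(p, W) = 14 (m(p, W) = 3 - 1*(-11) = 3 + 11 = 14)
1/(m(-3, J) - 527) = 1/(14 - 527) = 1/(-513) = -1/513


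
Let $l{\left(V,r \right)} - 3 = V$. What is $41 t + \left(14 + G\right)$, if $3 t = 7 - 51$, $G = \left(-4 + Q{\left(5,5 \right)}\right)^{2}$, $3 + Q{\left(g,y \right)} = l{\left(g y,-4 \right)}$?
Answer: $- \frac{439}{3} \approx -146.33$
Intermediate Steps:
$l{\left(V,r \right)} = 3 + V$
$Q{\left(g,y \right)} = g y$ ($Q{\left(g,y \right)} = -3 + \left(3 + g y\right) = g y$)
$G = 441$ ($G = \left(-4 + 5 \cdot 5\right)^{2} = \left(-4 + 25\right)^{2} = 21^{2} = 441$)
$t = - \frac{44}{3}$ ($t = \frac{7 - 51}{3} = \frac{1}{3} \left(-44\right) = - \frac{44}{3} \approx -14.667$)
$41 t + \left(14 + G\right) = 41 \left(- \frac{44}{3}\right) + \left(14 + 441\right) = - \frac{1804}{3} + 455 = - \frac{439}{3}$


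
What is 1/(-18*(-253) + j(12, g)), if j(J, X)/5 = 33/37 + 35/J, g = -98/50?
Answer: 444/2030431 ≈ 0.00021867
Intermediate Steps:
g = -49/25 (g = -98*1/50 = -49/25 ≈ -1.9600)
j(J, X) = 165/37 + 175/J (j(J, X) = 5*(33/37 + 35/J) = 165/37 + 175/J)
1/(-18*(-253) + j(12, g)) = 1/(-18*(-253) + (165/37 + 175/12)) = 1/(4554 + (165/37 + 175*(1/12))) = 1/(4554 + (165/37 + 175/12)) = 1/(4554 + 8455/444) = 1/(2030431/444) = 444/2030431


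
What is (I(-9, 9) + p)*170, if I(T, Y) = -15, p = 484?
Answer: 79730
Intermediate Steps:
(I(-9, 9) + p)*170 = (-15 + 484)*170 = 469*170 = 79730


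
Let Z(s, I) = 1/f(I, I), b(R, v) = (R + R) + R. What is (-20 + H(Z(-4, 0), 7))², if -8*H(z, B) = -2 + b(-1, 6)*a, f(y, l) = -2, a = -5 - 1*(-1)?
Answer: 7225/16 ≈ 451.56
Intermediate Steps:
a = -4 (a = -5 + 1 = -4)
b(R, v) = 3*R (b(R, v) = 2*R + R = 3*R)
Z(s, I) = -½ (Z(s, I) = 1/(-2) = -½)
H(z, B) = -5/4 (H(z, B) = -(-2 + (3*(-1))*(-4))/8 = -(-2 - 3*(-4))/8 = -(-2 + 12)/8 = -⅛*10 = -5/4)
(-20 + H(Z(-4, 0), 7))² = (-20 - 5/4)² = (-85/4)² = 7225/16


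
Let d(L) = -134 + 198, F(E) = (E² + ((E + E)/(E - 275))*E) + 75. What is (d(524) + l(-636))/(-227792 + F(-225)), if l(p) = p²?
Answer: -809120/354589 ≈ -2.2819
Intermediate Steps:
F(E) = 75 + E² + 2*E²/(-275 + E) (F(E) = (E² + ((2*E)/(-275 + E))*E) + 75 = (E² + (2*E/(-275 + E))*E) + 75 = (E² + 2*E²/(-275 + E)) + 75 = 75 + E² + 2*E²/(-275 + E))
d(L) = 64
(d(524) + l(-636))/(-227792 + F(-225)) = (64 + (-636)²)/(-227792 + (-20625 + (-225)³ - 273*(-225)² + 75*(-225))/(-275 - 225)) = (64 + 404496)/(-227792 + (-20625 - 11390625 - 273*50625 - 16875)/(-500)) = 404560/(-227792 - (-20625 - 11390625 - 13820625 - 16875)/500) = 404560/(-227792 - 1/500*(-25248750)) = 404560/(-227792 + 100995/2) = 404560/(-354589/2) = 404560*(-2/354589) = -809120/354589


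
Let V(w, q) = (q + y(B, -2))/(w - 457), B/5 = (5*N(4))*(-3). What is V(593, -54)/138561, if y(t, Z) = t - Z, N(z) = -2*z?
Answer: 137/4711074 ≈ 2.9080e-5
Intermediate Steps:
B = 600 (B = 5*((5*(-2*4))*(-3)) = 5*((5*(-8))*(-3)) = 5*(-40*(-3)) = 5*120 = 600)
V(w, q) = (602 + q)/(-457 + w) (V(w, q) = (q + (600 - 1*(-2)))/(w - 457) = (q + (600 + 2))/(-457 + w) = (q + 602)/(-457 + w) = (602 + q)/(-457 + w))
V(593, -54)/138561 = ((602 - 54)/(-457 + 593))/138561 = (548/136)*(1/138561) = ((1/136)*548)*(1/138561) = (137/34)*(1/138561) = 137/4711074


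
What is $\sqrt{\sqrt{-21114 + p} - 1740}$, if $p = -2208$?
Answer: $\sqrt{-1740 + 13 i \sqrt{138}} \approx 1.8288 + 41.753 i$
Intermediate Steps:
$\sqrt{\sqrt{-21114 + p} - 1740} = \sqrt{\sqrt{-21114 - 2208} - 1740} = \sqrt{\sqrt{-23322} - 1740} = \sqrt{13 i \sqrt{138} - 1740} = \sqrt{-1740 + 13 i \sqrt{138}}$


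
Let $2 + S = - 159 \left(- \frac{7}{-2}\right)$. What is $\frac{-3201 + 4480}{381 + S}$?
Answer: $- \frac{2558}{355} \approx -7.2056$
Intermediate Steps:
$S = - \frac{1117}{2}$ ($S = -2 - 159 \left(- \frac{7}{-2}\right) = -2 - 159 \left(\left(-7\right) \left(- \frac{1}{2}\right)\right) = -2 - \frac{1113}{2} = - \frac{1117}{2} \approx -558.5$)
$\frac{-3201 + 4480}{381 + S} = \frac{-3201 + 4480}{381 - \frac{1117}{2}} = \frac{1279}{- \frac{355}{2}} = 1279 \left(- \frac{2}{355}\right) = - \frac{2558}{355}$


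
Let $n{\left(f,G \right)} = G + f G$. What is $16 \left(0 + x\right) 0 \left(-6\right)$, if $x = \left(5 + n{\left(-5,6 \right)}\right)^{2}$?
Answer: $0$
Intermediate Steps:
$n{\left(f,G \right)} = G + G f$
$x = 361$ ($x = \left(5 + 6 \left(1 - 5\right)\right)^{2} = \left(5 + 6 \left(-4\right)\right)^{2} = \left(5 - 24\right)^{2} = \left(-19\right)^{2} = 361$)
$16 \left(0 + x\right) 0 \left(-6\right) = 16 \left(0 + 361\right) 0 \left(-6\right) = 16 \cdot 361 \cdot 0 \left(-6\right) = 16 \cdot 0 \left(-6\right) = 0 \left(-6\right) = 0$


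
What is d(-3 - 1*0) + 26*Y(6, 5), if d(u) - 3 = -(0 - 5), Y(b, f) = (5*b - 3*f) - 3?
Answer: 320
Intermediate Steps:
Y(b, f) = -3 - 3*f + 5*b (Y(b, f) = (-3*f + 5*b) - 3 = -3 - 3*f + 5*b)
d(u) = 8 (d(u) = 3 - (0 - 5) = 3 - 1*(-5) = 3 + 5 = 8)
d(-3 - 1*0) + 26*Y(6, 5) = 8 + 26*(-3 - 3*5 + 5*6) = 8 + 26*(-3 - 15 + 30) = 8 + 26*12 = 8 + 312 = 320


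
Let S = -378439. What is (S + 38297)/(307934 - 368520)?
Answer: 170071/30293 ≈ 5.6142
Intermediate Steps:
(S + 38297)/(307934 - 368520) = (-378439 + 38297)/(307934 - 368520) = -340142/(-60586) = -340142*(-1/60586) = 170071/30293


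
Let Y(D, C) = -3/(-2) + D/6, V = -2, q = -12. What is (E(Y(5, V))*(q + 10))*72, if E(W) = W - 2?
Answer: -48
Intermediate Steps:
Y(D, C) = 3/2 + D/6 (Y(D, C) = -3*(-½) + D*(⅙) = 3/2 + D/6)
E(W) = -2 + W
(E(Y(5, V))*(q + 10))*72 = ((-2 + (3/2 + (⅙)*5))*(-12 + 10))*72 = ((-2 + (3/2 + ⅚))*(-2))*72 = ((-2 + 7/3)*(-2))*72 = ((⅓)*(-2))*72 = -⅔*72 = -48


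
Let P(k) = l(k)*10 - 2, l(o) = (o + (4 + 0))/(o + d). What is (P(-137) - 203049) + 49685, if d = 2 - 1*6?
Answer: -21623276/141 ≈ -1.5336e+5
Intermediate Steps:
d = -4 (d = 2 - 6 = -4)
l(o) = (4 + o)/(-4 + o) (l(o) = (o + (4 + 0))/(o - 4) = (o + 4)/(-4 + o) = (4 + o)/(-4 + o))
P(k) = -2 + 10*(4 + k)/(-4 + k) (P(k) = ((4 + k)/(-4 + k))*10 - 2 = 10*(4 + k)/(-4 + k) - 2 = -2 + 10*(4 + k)/(-4 + k))
(P(-137) - 203049) + 49685 = (8*(6 - 137)/(-4 - 137) - 203049) + 49685 = (8*(-131)/(-141) - 203049) + 49685 = (8*(-1/141)*(-131) - 203049) + 49685 = (1048/141 - 203049) + 49685 = -28628861/141 + 49685 = -21623276/141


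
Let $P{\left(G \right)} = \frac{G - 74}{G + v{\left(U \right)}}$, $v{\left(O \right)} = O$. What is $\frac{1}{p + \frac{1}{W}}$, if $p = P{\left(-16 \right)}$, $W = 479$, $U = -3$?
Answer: $\frac{9101}{43129} \approx 0.21102$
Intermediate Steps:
$P{\left(G \right)} = \frac{-74 + G}{-3 + G}$ ($P{\left(G \right)} = \frac{G - 74}{G - 3} = \frac{-74 + G}{-3 + G}$)
$p = \frac{90}{19}$ ($p = \frac{-74 - 16}{-3 - 16} = \frac{1}{-19} \left(-90\right) = \left(- \frac{1}{19}\right) \left(-90\right) = \frac{90}{19} \approx 4.7368$)
$\frac{1}{p + \frac{1}{W}} = \frac{1}{\frac{90}{19} + \frac{1}{479}} = \frac{1}{\frac{43129}{9101}} = \frac{9101}{43129}$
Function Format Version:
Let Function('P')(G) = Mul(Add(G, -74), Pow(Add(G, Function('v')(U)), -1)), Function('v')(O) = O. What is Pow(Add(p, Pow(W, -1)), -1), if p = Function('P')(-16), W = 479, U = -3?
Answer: Rational(9101, 43129) ≈ 0.21102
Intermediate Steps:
Function('P')(G) = Mul(Pow(Add(-3, G), -1), Add(-74, G)) (Function('P')(G) = Mul(Add(G, -74), Pow(Add(G, -3), -1)) = Mul(Add(-74, G), Pow(Add(-3, G), -1)) = Mul(Pow(Add(-3, G), -1), Add(-74, G)))
p = Rational(90, 19) (p = Mul(Pow(Add(-3, -16), -1), Add(-74, -16)) = Mul(Pow(-19, -1), -90) = Mul(Rational(-1, 19), -90) = Rational(90, 19) ≈ 4.7368)
Pow(Add(p, Pow(W, -1)), -1) = Pow(Add(Rational(90, 19), Pow(479, -1)), -1) = Pow(Add(Rational(90, 19), Rational(1, 479)), -1) = Pow(Rational(43129, 9101), -1) = Rational(9101, 43129)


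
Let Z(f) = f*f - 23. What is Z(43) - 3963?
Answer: -2137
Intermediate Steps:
Z(f) = -23 + f² (Z(f) = f² - 23 = -23 + f²)
Z(43) - 3963 = (-23 + 43²) - 3963 = (-23 + 1849) - 3963 = 1826 - 3963 = -2137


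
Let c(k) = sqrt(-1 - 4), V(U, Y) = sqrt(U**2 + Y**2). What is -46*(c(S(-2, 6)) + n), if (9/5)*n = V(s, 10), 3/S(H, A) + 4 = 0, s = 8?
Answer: -460*sqrt(41)/9 - 46*I*sqrt(5) ≈ -327.27 - 102.86*I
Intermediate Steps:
S(H, A) = -3/4 (S(H, A) = 3/(-4 + 0) = 3/(-4) = 3*(-1/4) = -3/4)
n = 10*sqrt(41)/9 (n = 5*sqrt(8**2 + 10**2)/9 = 5*sqrt(64 + 100)/9 = 5*sqrt(164)/9 = 5*(2*sqrt(41))/9 = 10*sqrt(41)/9 ≈ 7.1146)
c(k) = I*sqrt(5) (c(k) = sqrt(-5) = I*sqrt(5))
-46*(c(S(-2, 6)) + n) = -46*(I*sqrt(5) + 10*sqrt(41)/9) = -46*(10*sqrt(41)/9 + I*sqrt(5)) = -460*sqrt(41)/9 - 46*I*sqrt(5)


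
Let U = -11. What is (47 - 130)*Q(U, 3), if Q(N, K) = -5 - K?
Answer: 664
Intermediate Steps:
(47 - 130)*Q(U, 3) = (47 - 130)*(-5 - 1*3) = -83*(-5 - 3) = -83*(-8) = 664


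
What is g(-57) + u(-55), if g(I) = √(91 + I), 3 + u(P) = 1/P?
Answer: -166/55 + √34 ≈ 2.8128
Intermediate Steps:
u(P) = -3 + 1/P
g(-57) + u(-55) = √(91 - 57) + (-3 + 1/(-55)) = √34 + (-3 - 1/55) = √34 - 166/55 = -166/55 + √34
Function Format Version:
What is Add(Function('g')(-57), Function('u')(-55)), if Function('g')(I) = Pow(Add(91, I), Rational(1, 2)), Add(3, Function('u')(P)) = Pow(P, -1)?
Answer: Add(Rational(-166, 55), Pow(34, Rational(1, 2))) ≈ 2.8128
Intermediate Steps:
Function('u')(P) = Add(-3, Pow(P, -1))
Add(Function('g')(-57), Function('u')(-55)) = Add(Pow(Add(91, -57), Rational(1, 2)), Add(-3, Pow(-55, -1))) = Add(Pow(34, Rational(1, 2)), Add(-3, Rational(-1, 55))) = Add(Pow(34, Rational(1, 2)), Rational(-166, 55)) = Add(Rational(-166, 55), Pow(34, Rational(1, 2)))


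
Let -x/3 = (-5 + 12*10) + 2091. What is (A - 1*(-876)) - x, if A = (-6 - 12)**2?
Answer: 7818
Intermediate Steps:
x = -6618 (x = -3*((-5 + 12*10) + 2091) = -3*((-5 + 120) + 2091) = -3*(115 + 2091) = -3*2206 = -6618)
A = 324 (A = (-18)**2 = 324)
(A - 1*(-876)) - x = (324 - 1*(-876)) - 1*(-6618) = (324 + 876) + 6618 = 1200 + 6618 = 7818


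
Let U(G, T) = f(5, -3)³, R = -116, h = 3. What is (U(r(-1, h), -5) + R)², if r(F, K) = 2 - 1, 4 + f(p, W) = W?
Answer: 210681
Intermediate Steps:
f(p, W) = -4 + W
r(F, K) = 1
U(G, T) = -343 (U(G, T) = (-4 - 3)³ = (-7)³ = -343)
(U(r(-1, h), -5) + R)² = (-343 - 116)² = (-459)² = 210681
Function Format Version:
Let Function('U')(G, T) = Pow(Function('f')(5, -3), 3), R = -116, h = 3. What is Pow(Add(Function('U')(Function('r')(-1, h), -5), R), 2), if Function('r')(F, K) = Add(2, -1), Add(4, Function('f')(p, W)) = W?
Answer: 210681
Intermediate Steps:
Function('f')(p, W) = Add(-4, W)
Function('r')(F, K) = 1
Function('U')(G, T) = -343 (Function('U')(G, T) = Pow(Add(-4, -3), 3) = Pow(-7, 3) = -343)
Pow(Add(Function('U')(Function('r')(-1, h), -5), R), 2) = Pow(Add(-343, -116), 2) = Pow(-459, 2) = 210681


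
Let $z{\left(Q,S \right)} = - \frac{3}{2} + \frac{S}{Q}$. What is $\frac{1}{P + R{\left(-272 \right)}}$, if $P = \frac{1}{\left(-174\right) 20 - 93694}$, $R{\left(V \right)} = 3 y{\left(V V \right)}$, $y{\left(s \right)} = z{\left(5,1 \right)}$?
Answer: $- \frac{242935}{947449} \approx -0.25641$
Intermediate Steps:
$z{\left(Q,S \right)} = - \frac{3}{2} + \frac{S}{Q}$ ($z{\left(Q,S \right)} = \left(-3\right) \frac{1}{2} + \frac{S}{Q} = - \frac{3}{2} + \frac{S}{Q}$)
$y{\left(s \right)} = - \frac{13}{10}$ ($y{\left(s \right)} = - \frac{3}{2} + 1 \cdot \frac{1}{5} = - \frac{3}{2} + \frac{1}{5} = - \frac{13}{10}$)
$R{\left(V \right)} = - \frac{39}{10}$ ($R{\left(V \right)} = 3 \left(- \frac{13}{10}\right) = - \frac{39}{10}$)
$P = - \frac{1}{97174}$ ($P = \frac{1}{-3480 - 93694} = \frac{1}{-97174} = - \frac{1}{97174} \approx -1.0291 \cdot 10^{-5}$)
$\frac{1}{P + R{\left(-272 \right)}} = \frac{1}{- \frac{1}{97174} - \frac{39}{10}} = \frac{1}{- \frac{947449}{242935}} = - \frac{242935}{947449}$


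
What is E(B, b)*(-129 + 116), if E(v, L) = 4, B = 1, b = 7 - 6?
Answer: -52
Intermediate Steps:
b = 1
E(B, b)*(-129 + 116) = 4*(-129 + 116) = 4*(-13) = -52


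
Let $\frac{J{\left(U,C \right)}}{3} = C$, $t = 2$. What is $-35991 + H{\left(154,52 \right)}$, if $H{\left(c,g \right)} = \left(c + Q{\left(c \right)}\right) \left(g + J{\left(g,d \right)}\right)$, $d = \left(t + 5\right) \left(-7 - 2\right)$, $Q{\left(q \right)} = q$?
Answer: $-78187$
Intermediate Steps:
$d = -63$ ($d = \left(2 + 5\right) \left(-7 - 2\right) = 7 \left(-9\right) = -63$)
$J{\left(U,C \right)} = 3 C$
$H{\left(c,g \right)} = 2 c \left(-189 + g\right)$ ($H{\left(c,g \right)} = \left(c + c\right) \left(g + 3 \left(-63\right)\right) = 2 c \left(g - 189\right) = 2 c \left(-189 + g\right)$)
$-35991 + H{\left(154,52 \right)} = -35991 + 2 \cdot 154 \left(-189 + 52\right) = -35991 + 2 \cdot 154 \left(-137\right) = -35991 - 42196 = -78187$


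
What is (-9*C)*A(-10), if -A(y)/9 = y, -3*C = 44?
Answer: 11880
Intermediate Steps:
C = -44/3 (C = -⅓*44 = -44/3 ≈ -14.667)
A(y) = -9*y
(-9*C)*A(-10) = (-9*(-44/3))*(-9*(-10)) = 132*90 = 11880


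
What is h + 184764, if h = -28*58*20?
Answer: 152284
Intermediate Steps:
h = -32480 (h = -1624*20 = -32480)
h + 184764 = -32480 + 184764 = 152284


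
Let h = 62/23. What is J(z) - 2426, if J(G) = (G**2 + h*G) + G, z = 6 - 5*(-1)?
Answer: -52080/23 ≈ -2264.3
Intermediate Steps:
z = 11 (z = 6 + 5 = 11)
h = 62/23 (h = 62*(1/23) = 62/23 ≈ 2.6957)
J(G) = G**2 + 85*G/23 (J(G) = (G**2 + 62*G/23) + G = G**2 + 85*G/23)
J(z) - 2426 = (1/23)*11*(85 + 23*11) - 2426 = (1/23)*11*(85 + 253) - 2426 = (1/23)*11*338 - 2426 = 3718/23 - 2426 = -52080/23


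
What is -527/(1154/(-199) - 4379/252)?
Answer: 26427996/1162229 ≈ 22.739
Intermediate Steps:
-527/(1154/(-199) - 4379/252) = -527/(1154*(-1/199) - 4379*1/252) = -527/(-1154/199 - 4379/252) = -527/(-1162229/50148) = -527*(-50148/1162229) = 26427996/1162229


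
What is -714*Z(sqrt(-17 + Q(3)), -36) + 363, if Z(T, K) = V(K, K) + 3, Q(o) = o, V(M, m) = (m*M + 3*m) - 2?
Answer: -848583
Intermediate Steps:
V(M, m) = -2 + 3*m + M*m (V(M, m) = (M*m + 3*m) - 2 = (3*m + M*m) - 2 = -2 + 3*m + M*m)
Z(T, K) = 1 + K**2 + 3*K (Z(T, K) = (-2 + 3*K + K*K) + 3 = (-2 + 3*K + K**2) + 3 = (-2 + K**2 + 3*K) + 3 = 1 + K**2 + 3*K)
-714*Z(sqrt(-17 + Q(3)), -36) + 363 = -714*(1 + (-36)**2 + 3*(-36)) + 363 = -714*(1 + 1296 - 108) + 363 = -714*1189 + 363 = -848946 + 363 = -848583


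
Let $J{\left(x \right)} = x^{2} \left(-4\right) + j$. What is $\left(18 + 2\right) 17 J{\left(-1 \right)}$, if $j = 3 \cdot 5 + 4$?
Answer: $5100$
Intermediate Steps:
$j = 19$ ($j = 15 + 4 = 19$)
$J{\left(x \right)} = 19 - 4 x^{2}$ ($J{\left(x \right)} = x^{2} \left(-4\right) + 19 = - 4 x^{2} + 19 = 19 - 4 x^{2}$)
$\left(18 + 2\right) 17 J{\left(-1 \right)} = \left(18 + 2\right) 17 \left(19 - 4 \left(-1\right)^{2}\right) = 20 \cdot 17 \left(19 - 4\right) = 340 \left(19 - 4\right) = 340 \cdot 15 = 5100$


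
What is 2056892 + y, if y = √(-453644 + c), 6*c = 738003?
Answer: 2056892 + I*√1322574/2 ≈ 2.0569e+6 + 575.02*I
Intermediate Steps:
c = 246001/2 (c = (⅙)*738003 = 246001/2 ≈ 1.2300e+5)
y = I*√1322574/2 (y = √(-453644 + 246001/2) = √(-661287/2) = I*√1322574/2 ≈ 575.02*I)
2056892 + y = 2056892 + I*√1322574/2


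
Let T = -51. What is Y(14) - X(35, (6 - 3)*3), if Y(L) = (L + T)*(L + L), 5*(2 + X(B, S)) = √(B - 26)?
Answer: -5173/5 ≈ -1034.6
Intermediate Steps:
X(B, S) = -2 + √(-26 + B)/5 (X(B, S) = -2 + √(B - 26)/5 = -2 + √(-26 + B)/5)
Y(L) = 2*L*(-51 + L) (Y(L) = (L - 51)*(L + L) = (-51 + L)*(2*L) = 2*L*(-51 + L))
Y(14) - X(35, (6 - 3)*3) = 2*14*(-51 + 14) - (-2 + √(-26 + 35)/5) = 2*14*(-37) - (-2 + √9/5) = -1036 - (-2 + (⅕)*3) = -1036 - (-2 + ⅗) = -1036 - 1*(-7/5) = -1036 + 7/5 = -5173/5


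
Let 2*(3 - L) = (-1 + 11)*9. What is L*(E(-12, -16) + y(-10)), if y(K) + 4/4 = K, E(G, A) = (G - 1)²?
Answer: -6636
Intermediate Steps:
E(G, A) = (-1 + G)²
y(K) = -1 + K
L = -42 (L = 3 - (-1 + 11)*9/2 = 3 - 5*9 = 3 - ½*90 = 3 - 45 = -42)
L*(E(-12, -16) + y(-10)) = -42*((-1 - 12)² + (-1 - 10)) = -42*((-13)² - 11) = -42*(169 - 11) = -42*158 = -6636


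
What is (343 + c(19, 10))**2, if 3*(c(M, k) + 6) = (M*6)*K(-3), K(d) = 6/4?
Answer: 155236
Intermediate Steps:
K(d) = 3/2 (K(d) = 6*(1/4) = 3/2)
c(M, k) = -6 + 3*M (c(M, k) = -6 + ((M*6)*(3/2))/3 = -6 + ((6*M)*(3/2))/3 = -6 + (9*M)/3 = -6 + 3*M)
(343 + c(19, 10))**2 = (343 + (-6 + 3*19))**2 = (343 + (-6 + 57))**2 = (343 + 51)**2 = 394**2 = 155236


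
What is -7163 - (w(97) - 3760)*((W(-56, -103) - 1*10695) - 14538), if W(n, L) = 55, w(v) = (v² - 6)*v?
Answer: 22869950755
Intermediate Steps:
w(v) = v*(-6 + v²) (w(v) = (-6 + v²)*v = v*(-6 + v²))
-7163 - (w(97) - 3760)*((W(-56, -103) - 1*10695) - 14538) = -7163 - (97*(-6 + 97²) - 3760)*((55 - 1*10695) - 14538) = -7163 - (97*(-6 + 9409) - 3760)*((55 - 10695) - 14538) = -7163 - (97*9403 - 3760)*(-10640 - 14538) = -7163 - (912091 - 3760)*(-25178) = -7163 - 908331*(-25178) = -7163 - 1*(-22869957918) = -7163 + 22869957918 = 22869950755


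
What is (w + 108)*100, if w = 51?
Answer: 15900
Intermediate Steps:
(w + 108)*100 = (51 + 108)*100 = 159*100 = 15900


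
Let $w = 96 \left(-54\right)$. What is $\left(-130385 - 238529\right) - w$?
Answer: $-363730$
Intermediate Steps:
$w = -5184$
$\left(-130385 - 238529\right) - w = \left(-130385 - 238529\right) - -5184 = -368914 + 5184 = -363730$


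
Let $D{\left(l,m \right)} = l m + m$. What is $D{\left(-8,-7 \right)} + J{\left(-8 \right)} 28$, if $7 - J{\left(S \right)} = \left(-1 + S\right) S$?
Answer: $-1771$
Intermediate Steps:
$J{\left(S \right)} = 7 - S \left(-1 + S\right)$ ($J{\left(S \right)} = 7 - \left(-1 + S\right) S = 7 - S \left(-1 + S\right)$)
$D{\left(l,m \right)} = m + l m$
$D{\left(-8,-7 \right)} + J{\left(-8 \right)} 28 = - 7 \left(1 - 8\right) + \left(7 - 8 - \left(-8\right)^{2}\right) 28 = \left(-7\right) \left(-7\right) + \left(7 - 8 - 64\right) 28 = 49 + \left(7 - 8 - 64\right) 28 = 49 - 1820 = -1771$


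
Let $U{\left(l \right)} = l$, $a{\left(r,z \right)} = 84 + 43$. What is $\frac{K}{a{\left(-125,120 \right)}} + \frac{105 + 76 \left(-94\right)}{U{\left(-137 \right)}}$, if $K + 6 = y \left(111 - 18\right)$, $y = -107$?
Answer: $- \frac{470156}{17399} \approx -27.022$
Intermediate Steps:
$a{\left(r,z \right)} = 127$
$K = -9957$ ($K = -6 - 107 \left(111 - 18\right) = -6 - 9951 = -9957$)
$\frac{K}{a{\left(-125,120 \right)}} + \frac{105 + 76 \left(-94\right)}{U{\left(-137 \right)}} = - \frac{9957}{127} + \frac{105 + 76 \left(-94\right)}{-137} = \left(-9957\right) \frac{1}{127} + \left(105 - 7144\right) \left(- \frac{1}{137}\right) = - \frac{9957}{127} - - \frac{7039}{137} = - \frac{9957}{127} + \frac{7039}{137} = - \frac{470156}{17399}$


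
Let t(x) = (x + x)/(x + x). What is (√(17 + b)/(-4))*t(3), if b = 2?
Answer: -√19/4 ≈ -1.0897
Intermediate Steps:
t(x) = 1 (t(x) = (2*x)/((2*x)) = (2*x)*(1/(2*x)) = 1)
(√(17 + b)/(-4))*t(3) = (√(17 + 2)/(-4))*1 = (√19*(-¼))*1 = -√19/4*1 = -√19/4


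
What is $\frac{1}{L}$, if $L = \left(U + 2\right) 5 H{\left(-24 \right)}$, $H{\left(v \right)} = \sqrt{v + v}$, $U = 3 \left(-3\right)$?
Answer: $\frac{i \sqrt{3}}{420} \approx 0.0041239 i$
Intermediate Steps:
$U = -9$
$H{\left(v \right)} = \sqrt{2} \sqrt{v}$ ($H{\left(v \right)} = \sqrt{2 v} = \sqrt{2} \sqrt{v}$)
$L = - 140 i \sqrt{3}$ ($L = \left(-9 + 2\right) 5 \sqrt{2} \sqrt{-24} = \left(-7\right) 5 \sqrt{2} \cdot 2 i \sqrt{6} = - 35 \cdot 4 i \sqrt{3} = - 140 i \sqrt{3} \approx - 242.49 i$)
$\frac{1}{L} = \frac{1}{\left(-140\right) i \sqrt{3}} = \frac{i \sqrt{3}}{420}$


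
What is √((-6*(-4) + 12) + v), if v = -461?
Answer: 5*I*√17 ≈ 20.616*I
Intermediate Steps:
√((-6*(-4) + 12) + v) = √((-6*(-4) + 12) - 461) = √((24 + 12) - 461) = √(36 - 461) = √(-425) = 5*I*√17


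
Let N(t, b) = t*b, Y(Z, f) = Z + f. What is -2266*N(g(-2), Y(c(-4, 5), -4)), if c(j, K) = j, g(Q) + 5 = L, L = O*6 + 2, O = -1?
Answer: -163152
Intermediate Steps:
L = -4 (L = -1*6 + 2 = -6 + 2 = -4)
g(Q) = -9 (g(Q) = -5 - 4 = -9)
N(t, b) = b*t
-2266*N(g(-2), Y(c(-4, 5), -4)) = -2266*(-4 - 4)*(-9) = -(-18128)*(-9) = -2266*72 = -163152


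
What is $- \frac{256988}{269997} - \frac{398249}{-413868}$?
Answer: $\frac{4274453}{409315452} \approx 0.010443$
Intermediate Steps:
$- \frac{256988}{269997} - \frac{398249}{-413868} = \left(-256988\right) \frac{1}{269997} - - \frac{398249}{413868} = - \frac{256988}{269997} + \frac{398249}{413868} = \frac{4274453}{409315452}$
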